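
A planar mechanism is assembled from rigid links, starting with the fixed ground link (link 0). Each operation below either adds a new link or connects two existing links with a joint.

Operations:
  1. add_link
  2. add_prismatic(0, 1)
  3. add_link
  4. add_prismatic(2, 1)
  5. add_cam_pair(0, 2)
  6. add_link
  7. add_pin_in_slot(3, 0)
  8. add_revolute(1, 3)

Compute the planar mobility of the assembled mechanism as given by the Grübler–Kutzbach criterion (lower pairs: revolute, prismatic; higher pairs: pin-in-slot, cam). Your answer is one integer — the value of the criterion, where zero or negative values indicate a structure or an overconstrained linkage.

(L,J1,J2)=(1,0,0); link0 fixed
link1: (2,0,0)
P 0-1 [J1]: (2,1,0)
link2: (3,1,0)
P 2-1 [J1]: (3,2,0)
C 0-2 [J2]: (3,2,1)
link3: (4,2,1)
PS 3-0 [J2]: (4,2,2)
R 1-3 [J1]: (4,3,2)
Grübler: 3·3 − 2·3 − 2 = 1

M = 1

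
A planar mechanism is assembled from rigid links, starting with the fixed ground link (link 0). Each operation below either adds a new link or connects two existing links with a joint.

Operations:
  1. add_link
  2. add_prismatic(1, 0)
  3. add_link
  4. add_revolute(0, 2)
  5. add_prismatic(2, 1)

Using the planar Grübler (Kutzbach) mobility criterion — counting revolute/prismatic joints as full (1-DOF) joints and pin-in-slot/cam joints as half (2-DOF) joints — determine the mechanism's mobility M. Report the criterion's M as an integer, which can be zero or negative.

ground; <1,0,0>
#1 <2,0,0>
P:1↔0 J1 <2,1,0>
#2 <3,1,0>
R:0↔2 J1 <3,2,0>
P:2↔1 J1 <3,3,0>
3×2 − 2×3 − 1×0 = 0

M = 0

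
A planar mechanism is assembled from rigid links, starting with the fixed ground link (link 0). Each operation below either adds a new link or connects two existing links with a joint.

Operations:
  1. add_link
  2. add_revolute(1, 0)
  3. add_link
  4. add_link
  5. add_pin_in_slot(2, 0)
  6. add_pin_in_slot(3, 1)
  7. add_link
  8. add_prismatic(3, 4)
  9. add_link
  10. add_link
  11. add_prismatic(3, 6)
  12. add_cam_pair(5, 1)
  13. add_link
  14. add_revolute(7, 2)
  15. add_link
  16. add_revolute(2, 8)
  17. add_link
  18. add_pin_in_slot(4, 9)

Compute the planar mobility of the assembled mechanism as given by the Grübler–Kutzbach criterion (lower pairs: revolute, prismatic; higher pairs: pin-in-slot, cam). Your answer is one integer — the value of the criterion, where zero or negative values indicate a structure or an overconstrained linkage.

M = 13

[1;0;0] (link 0 is ground)
L+ [2;0;0]
R(1,0)∈J1 [2;1;0]
L+ [3;1;0]
L+ [4;1;0]
PS(2,0)∈J2 [4;1;1]
PS(3,1)∈J2 [4;1;2]
L+ [5;1;2]
P(3,4)∈J1 [5;2;2]
L+ [6;2;2]
L+ [7;2;2]
P(3,6)∈J1 [7;3;2]
C(5,1)∈J2 [7;3;3]
L+ [8;3;3]
R(7,2)∈J1 [8;4;3]
L+ [9;4;3]
R(2,8)∈J1 [9;5;3]
L+ [10;5;3]
PS(4,9)∈J2 [10;5;4]
mobility = 27 − 10 − 4 = 13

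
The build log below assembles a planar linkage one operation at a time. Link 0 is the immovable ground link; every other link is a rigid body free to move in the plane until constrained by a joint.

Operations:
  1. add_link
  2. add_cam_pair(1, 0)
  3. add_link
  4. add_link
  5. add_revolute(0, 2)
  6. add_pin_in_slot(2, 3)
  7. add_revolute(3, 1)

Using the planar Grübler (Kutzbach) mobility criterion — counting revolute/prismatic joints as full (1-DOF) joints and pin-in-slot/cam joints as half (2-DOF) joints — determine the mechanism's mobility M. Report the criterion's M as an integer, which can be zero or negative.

M = 3

L=1 J1=0 J2=0
add link → L=2 J1=0 J2=0
C@1,0 dof=2 J2 → L=2 J1=0 J2=1
add link → L=3 J1=0 J2=1
add link → L=4 J1=0 J2=1
R@0,2 dof=1 J1 → L=4 J1=1 J2=1
PS@2,3 dof=2 J2 → L=4 J1=1 J2=2
R@3,1 dof=1 J1 → L=4 J1=2 J2=2
M=3(L−1)−2J1−J2=3·3−2·2−2=3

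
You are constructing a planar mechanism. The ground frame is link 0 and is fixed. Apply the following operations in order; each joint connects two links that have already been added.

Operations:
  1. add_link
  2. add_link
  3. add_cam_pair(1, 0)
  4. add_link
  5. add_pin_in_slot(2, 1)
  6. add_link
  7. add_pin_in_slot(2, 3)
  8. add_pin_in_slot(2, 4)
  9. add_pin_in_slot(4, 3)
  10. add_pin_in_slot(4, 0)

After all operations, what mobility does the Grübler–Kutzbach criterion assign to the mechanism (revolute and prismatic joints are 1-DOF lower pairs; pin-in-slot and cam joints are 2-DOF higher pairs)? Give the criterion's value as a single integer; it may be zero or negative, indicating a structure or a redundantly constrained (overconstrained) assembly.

M = 6

[1;0;0] (link 0 is ground)
L+ [2;0;0]
L+ [3;0;0]
C(1,0)∈J2 [3;0;1]
L+ [4;0;1]
PS(2,1)∈J2 [4;0;2]
L+ [5;0;2]
PS(2,3)∈J2 [5;0;3]
PS(2,4)∈J2 [5;0;4]
PS(4,3)∈J2 [5;0;5]
PS(4,0)∈J2 [5;0;6]
mobility = 12 − 0 − 6 = 6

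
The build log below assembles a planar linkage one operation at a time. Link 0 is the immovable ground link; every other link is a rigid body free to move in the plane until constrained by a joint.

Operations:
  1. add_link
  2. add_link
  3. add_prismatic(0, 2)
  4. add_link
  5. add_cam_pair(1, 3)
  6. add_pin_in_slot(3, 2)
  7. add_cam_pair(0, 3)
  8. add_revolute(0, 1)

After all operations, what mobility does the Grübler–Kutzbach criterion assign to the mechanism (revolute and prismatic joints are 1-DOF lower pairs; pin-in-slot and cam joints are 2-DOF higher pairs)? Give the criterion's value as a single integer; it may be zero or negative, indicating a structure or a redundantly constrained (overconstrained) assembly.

M = 2

(L,J1,J2)=(1,0,0); link0 fixed
link1: (2,0,0)
link2: (3,0,0)
P 0-2 [J1]: (3,1,0)
link3: (4,1,0)
C 1-3 [J2]: (4,1,1)
PS 3-2 [J2]: (4,1,2)
C 0-3 [J2]: (4,1,3)
R 0-1 [J1]: (4,2,3)
Grübler: 3·3 − 2·2 − 3 = 2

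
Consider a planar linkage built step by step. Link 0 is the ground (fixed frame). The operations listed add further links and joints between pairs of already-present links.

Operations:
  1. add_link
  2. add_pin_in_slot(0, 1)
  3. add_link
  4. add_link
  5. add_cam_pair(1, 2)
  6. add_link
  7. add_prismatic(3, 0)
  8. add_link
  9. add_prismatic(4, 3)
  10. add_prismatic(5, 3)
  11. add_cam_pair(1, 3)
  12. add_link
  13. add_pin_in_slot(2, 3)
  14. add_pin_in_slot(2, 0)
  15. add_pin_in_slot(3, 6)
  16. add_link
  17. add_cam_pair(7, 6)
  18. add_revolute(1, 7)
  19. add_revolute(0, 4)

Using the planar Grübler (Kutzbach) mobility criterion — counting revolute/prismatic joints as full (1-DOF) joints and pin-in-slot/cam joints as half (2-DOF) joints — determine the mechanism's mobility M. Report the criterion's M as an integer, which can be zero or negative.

(L,J1,J2)=(1,0,0); link0 fixed
link1: (2,0,0)
PS 0-1 [J2]: (2,0,1)
link2: (3,0,1)
link3: (4,0,1)
C 1-2 [J2]: (4,0,2)
link4: (5,0,2)
P 3-0 [J1]: (5,1,2)
link5: (6,1,2)
P 4-3 [J1]: (6,2,2)
P 5-3 [J1]: (6,3,2)
C 1-3 [J2]: (6,3,3)
link6: (7,3,3)
PS 2-3 [J2]: (7,3,4)
PS 2-0 [J2]: (7,3,5)
PS 3-6 [J2]: (7,3,6)
link7: (8,3,6)
C 7-6 [J2]: (8,3,7)
R 1-7 [J1]: (8,4,7)
R 0-4 [J1]: (8,5,7)
Grübler: 3·7 − 2·5 − 7 = 4

M = 4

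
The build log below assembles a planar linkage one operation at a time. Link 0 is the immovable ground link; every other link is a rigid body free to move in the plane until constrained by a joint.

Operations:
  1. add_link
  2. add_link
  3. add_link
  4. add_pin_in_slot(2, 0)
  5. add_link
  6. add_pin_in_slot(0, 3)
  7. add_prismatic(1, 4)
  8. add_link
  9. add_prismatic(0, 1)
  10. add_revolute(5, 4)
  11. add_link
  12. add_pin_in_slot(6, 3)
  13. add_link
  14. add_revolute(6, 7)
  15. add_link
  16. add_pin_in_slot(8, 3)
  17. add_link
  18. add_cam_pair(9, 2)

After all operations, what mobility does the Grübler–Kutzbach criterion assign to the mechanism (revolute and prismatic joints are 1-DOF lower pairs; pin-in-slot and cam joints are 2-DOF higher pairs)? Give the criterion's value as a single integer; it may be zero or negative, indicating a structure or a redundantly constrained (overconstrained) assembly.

M = 14

[1;0;0] (link 0 is ground)
L+ [2;0;0]
L+ [3;0;0]
L+ [4;0;0]
PS(2,0)∈J2 [4;0;1]
L+ [5;0;1]
PS(0,3)∈J2 [5;0;2]
P(1,4)∈J1 [5;1;2]
L+ [6;1;2]
P(0,1)∈J1 [6;2;2]
R(5,4)∈J1 [6;3;2]
L+ [7;3;2]
PS(6,3)∈J2 [7;3;3]
L+ [8;3;3]
R(6,7)∈J1 [8;4;3]
L+ [9;4;3]
PS(8,3)∈J2 [9;4;4]
L+ [10;4;4]
C(9,2)∈J2 [10;4;5]
mobility = 27 − 8 − 5 = 14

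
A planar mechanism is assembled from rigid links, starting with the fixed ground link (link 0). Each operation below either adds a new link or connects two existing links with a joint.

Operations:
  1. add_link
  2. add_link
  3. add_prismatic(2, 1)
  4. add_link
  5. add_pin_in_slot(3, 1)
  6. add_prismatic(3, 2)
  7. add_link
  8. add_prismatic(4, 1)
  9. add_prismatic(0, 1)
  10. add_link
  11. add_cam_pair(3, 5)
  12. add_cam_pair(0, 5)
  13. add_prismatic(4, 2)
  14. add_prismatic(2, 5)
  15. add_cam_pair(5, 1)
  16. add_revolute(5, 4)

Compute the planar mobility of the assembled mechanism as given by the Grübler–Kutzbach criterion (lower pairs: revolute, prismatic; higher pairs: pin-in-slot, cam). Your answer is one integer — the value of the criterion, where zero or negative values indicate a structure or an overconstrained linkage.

M = -3

L=1 J1=0 J2=0
add link → L=2 J1=0 J2=0
add link → L=3 J1=0 J2=0
P@2,1 dof=1 J1 → L=3 J1=1 J2=0
add link → L=4 J1=1 J2=0
PS@3,1 dof=2 J2 → L=4 J1=1 J2=1
P@3,2 dof=1 J1 → L=4 J1=2 J2=1
add link → L=5 J1=2 J2=1
P@4,1 dof=1 J1 → L=5 J1=3 J2=1
P@0,1 dof=1 J1 → L=5 J1=4 J2=1
add link → L=6 J1=4 J2=1
C@3,5 dof=2 J2 → L=6 J1=4 J2=2
C@0,5 dof=2 J2 → L=6 J1=4 J2=3
P@4,2 dof=1 J1 → L=6 J1=5 J2=3
P@2,5 dof=1 J1 → L=6 J1=6 J2=3
C@5,1 dof=2 J2 → L=6 J1=6 J2=4
R@5,4 dof=1 J1 → L=6 J1=7 J2=4
M=3(L−1)−2J1−J2=3·5−2·7−4=-3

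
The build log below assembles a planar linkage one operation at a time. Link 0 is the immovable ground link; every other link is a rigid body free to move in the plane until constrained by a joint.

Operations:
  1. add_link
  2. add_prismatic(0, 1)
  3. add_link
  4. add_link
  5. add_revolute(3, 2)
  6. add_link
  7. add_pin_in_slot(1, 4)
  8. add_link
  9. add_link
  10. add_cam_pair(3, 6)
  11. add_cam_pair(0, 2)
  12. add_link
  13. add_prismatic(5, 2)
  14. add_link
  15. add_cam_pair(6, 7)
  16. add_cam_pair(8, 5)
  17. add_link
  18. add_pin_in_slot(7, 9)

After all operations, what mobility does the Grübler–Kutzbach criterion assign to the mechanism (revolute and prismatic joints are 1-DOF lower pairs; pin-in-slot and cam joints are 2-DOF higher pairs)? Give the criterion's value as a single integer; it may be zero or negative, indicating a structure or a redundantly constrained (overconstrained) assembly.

L=1 J1=0 J2=0
add link → L=2 J1=0 J2=0
P@0,1 dof=1 J1 → L=2 J1=1 J2=0
add link → L=3 J1=1 J2=0
add link → L=4 J1=1 J2=0
R@3,2 dof=1 J1 → L=4 J1=2 J2=0
add link → L=5 J1=2 J2=0
PS@1,4 dof=2 J2 → L=5 J1=2 J2=1
add link → L=6 J1=2 J2=1
add link → L=7 J1=2 J2=1
C@3,6 dof=2 J2 → L=7 J1=2 J2=2
C@0,2 dof=2 J2 → L=7 J1=2 J2=3
add link → L=8 J1=2 J2=3
P@5,2 dof=1 J1 → L=8 J1=3 J2=3
add link → L=9 J1=3 J2=3
C@6,7 dof=2 J2 → L=9 J1=3 J2=4
C@8,5 dof=2 J2 → L=9 J1=3 J2=5
add link → L=10 J1=3 J2=5
PS@7,9 dof=2 J2 → L=10 J1=3 J2=6
M=3(L−1)−2J1−J2=3·9−2·3−6=15

M = 15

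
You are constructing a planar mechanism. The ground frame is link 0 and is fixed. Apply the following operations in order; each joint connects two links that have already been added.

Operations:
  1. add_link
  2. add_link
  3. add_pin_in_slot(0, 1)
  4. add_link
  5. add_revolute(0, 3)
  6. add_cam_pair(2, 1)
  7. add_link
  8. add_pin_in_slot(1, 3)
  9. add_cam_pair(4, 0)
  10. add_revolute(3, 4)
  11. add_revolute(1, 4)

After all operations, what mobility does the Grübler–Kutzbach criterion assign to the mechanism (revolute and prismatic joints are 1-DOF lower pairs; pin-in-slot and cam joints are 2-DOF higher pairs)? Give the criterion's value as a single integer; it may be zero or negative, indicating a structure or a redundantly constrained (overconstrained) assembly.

[1;0;0] (link 0 is ground)
L+ [2;0;0]
L+ [3;0;0]
PS(0,1)∈J2 [3;0;1]
L+ [4;0;1]
R(0,3)∈J1 [4;1;1]
C(2,1)∈J2 [4;1;2]
L+ [5;1;2]
PS(1,3)∈J2 [5;1;3]
C(4,0)∈J2 [5;1;4]
R(3,4)∈J1 [5;2;4]
R(1,4)∈J1 [5;3;4]
mobility = 12 − 6 − 4 = 2

M = 2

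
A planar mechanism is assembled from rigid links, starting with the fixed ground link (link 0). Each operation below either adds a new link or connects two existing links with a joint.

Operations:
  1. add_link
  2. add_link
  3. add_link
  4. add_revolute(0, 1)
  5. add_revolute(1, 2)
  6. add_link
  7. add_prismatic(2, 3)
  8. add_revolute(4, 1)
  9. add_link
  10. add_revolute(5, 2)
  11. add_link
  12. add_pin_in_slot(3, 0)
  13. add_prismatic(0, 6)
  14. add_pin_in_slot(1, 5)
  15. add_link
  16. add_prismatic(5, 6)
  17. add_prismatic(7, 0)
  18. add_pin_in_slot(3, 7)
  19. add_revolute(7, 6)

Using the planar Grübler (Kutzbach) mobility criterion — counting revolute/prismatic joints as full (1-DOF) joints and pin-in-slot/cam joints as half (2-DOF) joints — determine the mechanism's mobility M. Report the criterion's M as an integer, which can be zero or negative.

[1;0;0] (link 0 is ground)
L+ [2;0;0]
L+ [3;0;0]
L+ [4;0;0]
R(0,1)∈J1 [4;1;0]
R(1,2)∈J1 [4;2;0]
L+ [5;2;0]
P(2,3)∈J1 [5;3;0]
R(4,1)∈J1 [5;4;0]
L+ [6;4;0]
R(5,2)∈J1 [6;5;0]
L+ [7;5;0]
PS(3,0)∈J2 [7;5;1]
P(0,6)∈J1 [7;6;1]
PS(1,5)∈J2 [7;6;2]
L+ [8;6;2]
P(5,6)∈J1 [8;7;2]
P(7,0)∈J1 [8;8;2]
PS(3,7)∈J2 [8;8;3]
R(7,6)∈J1 [8;9;3]
mobility = 21 − 18 − 3 = 0

M = 0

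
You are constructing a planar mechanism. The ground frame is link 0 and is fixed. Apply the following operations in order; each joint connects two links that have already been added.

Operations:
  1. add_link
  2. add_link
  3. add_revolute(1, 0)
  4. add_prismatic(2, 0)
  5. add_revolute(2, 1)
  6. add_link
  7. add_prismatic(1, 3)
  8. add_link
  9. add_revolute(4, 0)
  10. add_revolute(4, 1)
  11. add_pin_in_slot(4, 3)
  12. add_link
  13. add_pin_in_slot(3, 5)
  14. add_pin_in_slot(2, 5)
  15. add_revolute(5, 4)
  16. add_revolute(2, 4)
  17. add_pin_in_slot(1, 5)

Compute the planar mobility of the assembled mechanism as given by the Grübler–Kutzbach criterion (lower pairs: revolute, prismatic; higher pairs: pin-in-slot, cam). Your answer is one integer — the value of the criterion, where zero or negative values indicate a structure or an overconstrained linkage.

M = -5

(L,J1,J2)=(1,0,0); link0 fixed
link1: (2,0,0)
link2: (3,0,0)
R 1-0 [J1]: (3,1,0)
P 2-0 [J1]: (3,2,0)
R 2-1 [J1]: (3,3,0)
link3: (4,3,0)
P 1-3 [J1]: (4,4,0)
link4: (5,4,0)
R 4-0 [J1]: (5,5,0)
R 4-1 [J1]: (5,6,0)
PS 4-3 [J2]: (5,6,1)
link5: (6,6,1)
PS 3-5 [J2]: (6,6,2)
PS 2-5 [J2]: (6,6,3)
R 5-4 [J1]: (6,7,3)
R 2-4 [J1]: (6,8,3)
PS 1-5 [J2]: (6,8,4)
Grübler: 3·5 − 2·8 − 4 = -5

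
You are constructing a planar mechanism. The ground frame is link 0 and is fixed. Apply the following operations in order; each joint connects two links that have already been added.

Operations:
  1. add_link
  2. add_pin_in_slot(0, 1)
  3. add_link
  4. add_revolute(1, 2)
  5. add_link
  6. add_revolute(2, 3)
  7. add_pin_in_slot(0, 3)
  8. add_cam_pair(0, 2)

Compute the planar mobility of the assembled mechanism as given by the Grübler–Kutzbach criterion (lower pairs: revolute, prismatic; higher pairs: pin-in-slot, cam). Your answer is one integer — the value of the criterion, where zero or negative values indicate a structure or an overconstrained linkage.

M = 2

link 0 = ground. State L|J1|J2 = 1|0|0
+link1  2|0|0
PS(0,1) f=2→J2  2|0|1
+link2  3|0|1
R(1,2) f=1→J1  3|1|1
+link3  4|1|1
R(2,3) f=1→J1  4|2|1
PS(0,3) f=2→J2  4|2|2
C(0,2) f=2→J2  4|2|3
M = 3(4−1)−2·2−3 = 9−4−3 = 2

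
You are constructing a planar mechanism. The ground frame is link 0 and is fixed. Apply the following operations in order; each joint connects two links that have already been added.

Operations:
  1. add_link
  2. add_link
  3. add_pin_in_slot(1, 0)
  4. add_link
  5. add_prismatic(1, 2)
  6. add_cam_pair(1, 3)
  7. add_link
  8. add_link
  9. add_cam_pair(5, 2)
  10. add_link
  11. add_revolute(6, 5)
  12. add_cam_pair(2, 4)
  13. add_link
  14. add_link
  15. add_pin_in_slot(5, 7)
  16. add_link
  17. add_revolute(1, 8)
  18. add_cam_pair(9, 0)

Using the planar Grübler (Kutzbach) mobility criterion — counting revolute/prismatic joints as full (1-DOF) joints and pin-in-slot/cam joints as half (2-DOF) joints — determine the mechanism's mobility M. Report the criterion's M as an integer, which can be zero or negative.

M = 15

[1;0;0] (link 0 is ground)
L+ [2;0;0]
L+ [3;0;0]
PS(1,0)∈J2 [3;0;1]
L+ [4;0;1]
P(1,2)∈J1 [4;1;1]
C(1,3)∈J2 [4;1;2]
L+ [5;1;2]
L+ [6;1;2]
C(5,2)∈J2 [6;1;3]
L+ [7;1;3]
R(6,5)∈J1 [7;2;3]
C(2,4)∈J2 [7;2;4]
L+ [8;2;4]
L+ [9;2;4]
PS(5,7)∈J2 [9;2;5]
L+ [10;2;5]
R(1,8)∈J1 [10;3;5]
C(9,0)∈J2 [10;3;6]
mobility = 27 − 6 − 6 = 15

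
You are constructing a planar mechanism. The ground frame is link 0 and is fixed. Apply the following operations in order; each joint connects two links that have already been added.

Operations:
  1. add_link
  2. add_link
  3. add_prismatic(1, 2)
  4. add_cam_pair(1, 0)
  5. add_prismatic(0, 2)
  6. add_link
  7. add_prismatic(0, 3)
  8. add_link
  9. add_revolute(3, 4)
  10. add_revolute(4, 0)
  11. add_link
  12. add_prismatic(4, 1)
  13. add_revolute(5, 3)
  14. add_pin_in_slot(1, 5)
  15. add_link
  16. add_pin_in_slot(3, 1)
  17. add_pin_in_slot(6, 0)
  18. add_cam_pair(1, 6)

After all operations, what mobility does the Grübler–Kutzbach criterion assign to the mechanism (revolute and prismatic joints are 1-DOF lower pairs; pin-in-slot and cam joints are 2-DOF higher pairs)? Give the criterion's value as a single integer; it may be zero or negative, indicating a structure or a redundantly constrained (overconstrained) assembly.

ground; <1,0,0>
#1 <2,0,0>
#2 <3,0,0>
P:1↔2 J1 <3,1,0>
C:1↔0 J2 <3,1,1>
P:0↔2 J1 <3,2,1>
#3 <4,2,1>
P:0↔3 J1 <4,3,1>
#4 <5,3,1>
R:3↔4 J1 <5,4,1>
R:4↔0 J1 <5,5,1>
#5 <6,5,1>
P:4↔1 J1 <6,6,1>
R:5↔3 J1 <6,7,1>
PS:1↔5 J2 <6,7,2>
#6 <7,7,2>
PS:3↔1 J2 <7,7,3>
PS:6↔0 J2 <7,7,4>
C:1↔6 J2 <7,7,5>
3×6 − 2×7 − 1×5 = -1

M = -1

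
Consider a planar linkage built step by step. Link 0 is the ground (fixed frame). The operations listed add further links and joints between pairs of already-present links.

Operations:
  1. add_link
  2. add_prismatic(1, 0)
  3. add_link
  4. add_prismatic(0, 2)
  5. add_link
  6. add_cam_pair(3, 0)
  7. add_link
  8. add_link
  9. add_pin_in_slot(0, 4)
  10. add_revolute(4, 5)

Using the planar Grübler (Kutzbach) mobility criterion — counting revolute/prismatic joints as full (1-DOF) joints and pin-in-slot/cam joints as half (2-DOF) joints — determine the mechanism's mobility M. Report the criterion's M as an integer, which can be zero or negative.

M = 7

(L,J1,J2)=(1,0,0); link0 fixed
link1: (2,0,0)
P 1-0 [J1]: (2,1,0)
link2: (3,1,0)
P 0-2 [J1]: (3,2,0)
link3: (4,2,0)
C 3-0 [J2]: (4,2,1)
link4: (5,2,1)
link5: (6,2,1)
PS 0-4 [J2]: (6,2,2)
R 4-5 [J1]: (6,3,2)
Grübler: 3·5 − 2·3 − 2 = 7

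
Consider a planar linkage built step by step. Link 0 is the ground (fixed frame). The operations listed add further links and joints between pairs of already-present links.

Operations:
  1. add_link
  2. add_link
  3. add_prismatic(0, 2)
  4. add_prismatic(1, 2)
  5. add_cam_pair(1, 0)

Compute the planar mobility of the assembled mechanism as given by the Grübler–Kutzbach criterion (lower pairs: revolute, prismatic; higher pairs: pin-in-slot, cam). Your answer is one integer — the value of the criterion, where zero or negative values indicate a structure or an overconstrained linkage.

M = 1

[1;0;0] (link 0 is ground)
L+ [2;0;0]
L+ [3;0;0]
P(0,2)∈J1 [3;1;0]
P(1,2)∈J1 [3;2;0]
C(1,0)∈J2 [3;2;1]
mobility = 6 − 4 − 1 = 1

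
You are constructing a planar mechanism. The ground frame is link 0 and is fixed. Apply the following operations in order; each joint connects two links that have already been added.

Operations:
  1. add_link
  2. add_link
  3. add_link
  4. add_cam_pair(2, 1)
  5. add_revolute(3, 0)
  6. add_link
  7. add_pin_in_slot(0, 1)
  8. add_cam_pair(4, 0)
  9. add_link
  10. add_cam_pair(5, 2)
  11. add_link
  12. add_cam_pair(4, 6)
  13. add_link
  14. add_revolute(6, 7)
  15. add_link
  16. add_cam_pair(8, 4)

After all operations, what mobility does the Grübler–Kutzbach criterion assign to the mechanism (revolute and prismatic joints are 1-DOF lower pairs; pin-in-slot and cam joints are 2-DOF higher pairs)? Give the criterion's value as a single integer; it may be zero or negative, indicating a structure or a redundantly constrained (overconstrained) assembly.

M = 14

[1;0;0] (link 0 is ground)
L+ [2;0;0]
L+ [3;0;0]
L+ [4;0;0]
C(2,1)∈J2 [4;0;1]
R(3,0)∈J1 [4;1;1]
L+ [5;1;1]
PS(0,1)∈J2 [5;1;2]
C(4,0)∈J2 [5;1;3]
L+ [6;1;3]
C(5,2)∈J2 [6;1;4]
L+ [7;1;4]
C(4,6)∈J2 [7;1;5]
L+ [8;1;5]
R(6,7)∈J1 [8;2;5]
L+ [9;2;5]
C(8,4)∈J2 [9;2;6]
mobility = 24 − 4 − 6 = 14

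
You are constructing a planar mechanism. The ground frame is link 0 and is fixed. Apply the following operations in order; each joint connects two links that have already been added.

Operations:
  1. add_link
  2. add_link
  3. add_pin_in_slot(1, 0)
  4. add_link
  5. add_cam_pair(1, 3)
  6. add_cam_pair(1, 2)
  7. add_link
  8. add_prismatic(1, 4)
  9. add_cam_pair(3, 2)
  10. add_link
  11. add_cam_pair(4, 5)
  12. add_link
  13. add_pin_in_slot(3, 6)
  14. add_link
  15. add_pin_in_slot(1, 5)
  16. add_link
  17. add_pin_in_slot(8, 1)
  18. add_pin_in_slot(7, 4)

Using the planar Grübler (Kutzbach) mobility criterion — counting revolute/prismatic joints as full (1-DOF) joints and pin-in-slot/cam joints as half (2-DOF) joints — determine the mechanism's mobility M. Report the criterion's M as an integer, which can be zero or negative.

link 0 = ground. State L|J1|J2 = 1|0|0
+link1  2|0|0
+link2  3|0|0
PS(1,0) f=2→J2  3|0|1
+link3  4|0|1
C(1,3) f=2→J2  4|0|2
C(1,2) f=2→J2  4|0|3
+link4  5|0|3
P(1,4) f=1→J1  5|1|3
C(3,2) f=2→J2  5|1|4
+link5  6|1|4
C(4,5) f=2→J2  6|1|5
+link6  7|1|5
PS(3,6) f=2→J2  7|1|6
+link7  8|1|6
PS(1,5) f=2→J2  8|1|7
+link8  9|1|7
PS(8,1) f=2→J2  9|1|8
PS(7,4) f=2→J2  9|1|9
M = 3(9−1)−2·1−9 = 24−2−9 = 13

M = 13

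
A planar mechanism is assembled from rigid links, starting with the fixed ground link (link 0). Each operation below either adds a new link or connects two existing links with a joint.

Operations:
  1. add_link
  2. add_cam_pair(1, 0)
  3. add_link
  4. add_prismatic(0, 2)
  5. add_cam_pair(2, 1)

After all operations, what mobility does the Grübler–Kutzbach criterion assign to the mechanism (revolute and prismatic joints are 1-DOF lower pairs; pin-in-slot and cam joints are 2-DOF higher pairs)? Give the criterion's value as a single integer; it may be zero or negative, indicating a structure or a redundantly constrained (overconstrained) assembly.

(L,J1,J2)=(1,0,0); link0 fixed
link1: (2,0,0)
C 1-0 [J2]: (2,0,1)
link2: (3,0,1)
P 0-2 [J1]: (3,1,1)
C 2-1 [J2]: (3,1,2)
Grübler: 3·2 − 2·1 − 2 = 2

M = 2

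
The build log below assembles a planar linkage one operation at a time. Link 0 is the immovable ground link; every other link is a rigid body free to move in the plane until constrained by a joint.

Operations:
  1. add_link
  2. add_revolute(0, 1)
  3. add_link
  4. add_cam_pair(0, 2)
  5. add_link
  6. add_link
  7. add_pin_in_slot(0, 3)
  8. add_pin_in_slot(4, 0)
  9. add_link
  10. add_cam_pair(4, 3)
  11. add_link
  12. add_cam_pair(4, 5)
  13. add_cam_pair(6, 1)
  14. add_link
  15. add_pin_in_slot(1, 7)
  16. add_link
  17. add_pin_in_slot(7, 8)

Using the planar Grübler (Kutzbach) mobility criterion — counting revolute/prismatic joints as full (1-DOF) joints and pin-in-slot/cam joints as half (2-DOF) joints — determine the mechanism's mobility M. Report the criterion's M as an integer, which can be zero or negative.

M = 14

[1;0;0] (link 0 is ground)
L+ [2;0;0]
R(0,1)∈J1 [2;1;0]
L+ [3;1;0]
C(0,2)∈J2 [3;1;1]
L+ [4;1;1]
L+ [5;1;1]
PS(0,3)∈J2 [5;1;2]
PS(4,0)∈J2 [5;1;3]
L+ [6;1;3]
C(4,3)∈J2 [6;1;4]
L+ [7;1;4]
C(4,5)∈J2 [7;1;5]
C(6,1)∈J2 [7;1;6]
L+ [8;1;6]
PS(1,7)∈J2 [8;1;7]
L+ [9;1;7]
PS(7,8)∈J2 [9;1;8]
mobility = 24 − 2 − 8 = 14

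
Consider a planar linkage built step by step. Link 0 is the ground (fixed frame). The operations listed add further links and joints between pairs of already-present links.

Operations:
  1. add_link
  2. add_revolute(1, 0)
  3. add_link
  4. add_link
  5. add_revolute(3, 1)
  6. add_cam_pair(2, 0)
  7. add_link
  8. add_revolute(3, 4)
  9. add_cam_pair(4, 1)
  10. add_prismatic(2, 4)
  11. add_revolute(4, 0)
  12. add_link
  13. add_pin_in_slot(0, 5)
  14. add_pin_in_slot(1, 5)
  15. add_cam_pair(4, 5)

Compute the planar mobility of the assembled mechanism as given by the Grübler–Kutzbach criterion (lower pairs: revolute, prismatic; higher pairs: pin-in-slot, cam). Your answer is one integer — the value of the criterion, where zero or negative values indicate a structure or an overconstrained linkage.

M = 0

ground; <1,0,0>
#1 <2,0,0>
R:1↔0 J1 <2,1,0>
#2 <3,1,0>
#3 <4,1,0>
R:3↔1 J1 <4,2,0>
C:2↔0 J2 <4,2,1>
#4 <5,2,1>
R:3↔4 J1 <5,3,1>
C:4↔1 J2 <5,3,2>
P:2↔4 J1 <5,4,2>
R:4↔0 J1 <5,5,2>
#5 <6,5,2>
PS:0↔5 J2 <6,5,3>
PS:1↔5 J2 <6,5,4>
C:4↔5 J2 <6,5,5>
3×5 − 2×5 − 1×5 = 0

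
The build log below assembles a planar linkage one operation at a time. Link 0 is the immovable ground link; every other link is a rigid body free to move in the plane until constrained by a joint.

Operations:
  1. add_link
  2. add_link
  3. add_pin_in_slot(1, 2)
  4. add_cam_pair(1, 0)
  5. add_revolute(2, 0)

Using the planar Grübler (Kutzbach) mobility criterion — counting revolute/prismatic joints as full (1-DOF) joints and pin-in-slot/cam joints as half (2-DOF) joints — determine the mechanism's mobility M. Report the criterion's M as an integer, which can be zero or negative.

M = 2

(L,J1,J2)=(1,0,0); link0 fixed
link1: (2,0,0)
link2: (3,0,0)
PS 1-2 [J2]: (3,0,1)
C 1-0 [J2]: (3,0,2)
R 2-0 [J1]: (3,1,2)
Grübler: 3·2 − 2·1 − 2 = 2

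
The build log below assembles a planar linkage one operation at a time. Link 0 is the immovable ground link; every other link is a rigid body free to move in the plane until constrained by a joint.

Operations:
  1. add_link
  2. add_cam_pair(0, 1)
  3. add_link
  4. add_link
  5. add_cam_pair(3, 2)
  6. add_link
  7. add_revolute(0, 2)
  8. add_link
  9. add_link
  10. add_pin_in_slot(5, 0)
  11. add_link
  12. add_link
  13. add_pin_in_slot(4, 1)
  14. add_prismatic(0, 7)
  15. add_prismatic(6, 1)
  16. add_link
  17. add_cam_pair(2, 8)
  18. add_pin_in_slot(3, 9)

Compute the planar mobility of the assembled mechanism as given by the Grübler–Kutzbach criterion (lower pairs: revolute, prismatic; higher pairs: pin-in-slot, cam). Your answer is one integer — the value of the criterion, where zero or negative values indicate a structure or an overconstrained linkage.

(L,J1,J2)=(1,0,0); link0 fixed
link1: (2,0,0)
C 0-1 [J2]: (2,0,1)
link2: (3,0,1)
link3: (4,0,1)
C 3-2 [J2]: (4,0,2)
link4: (5,0,2)
R 0-2 [J1]: (5,1,2)
link5: (6,1,2)
link6: (7,1,2)
PS 5-0 [J2]: (7,1,3)
link7: (8,1,3)
link8: (9,1,3)
PS 4-1 [J2]: (9,1,4)
P 0-7 [J1]: (9,2,4)
P 6-1 [J1]: (9,3,4)
link9: (10,3,4)
C 2-8 [J2]: (10,3,5)
PS 3-9 [J2]: (10,3,6)
Grübler: 3·9 − 2·3 − 6 = 15

M = 15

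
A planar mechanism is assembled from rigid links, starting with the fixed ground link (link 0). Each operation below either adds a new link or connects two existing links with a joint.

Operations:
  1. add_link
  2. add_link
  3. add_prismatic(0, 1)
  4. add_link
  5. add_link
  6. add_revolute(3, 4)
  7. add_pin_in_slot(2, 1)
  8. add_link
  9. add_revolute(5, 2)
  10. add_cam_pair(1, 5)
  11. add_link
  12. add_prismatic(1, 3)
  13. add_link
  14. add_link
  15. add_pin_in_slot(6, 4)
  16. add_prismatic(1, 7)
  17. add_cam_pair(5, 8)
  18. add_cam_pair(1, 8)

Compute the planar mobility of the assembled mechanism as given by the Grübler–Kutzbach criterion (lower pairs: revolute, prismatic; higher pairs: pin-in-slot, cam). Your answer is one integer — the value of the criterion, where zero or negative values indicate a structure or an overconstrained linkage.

M = 9

ground; <1,0,0>
#1 <2,0,0>
#2 <3,0,0>
P:0↔1 J1 <3,1,0>
#3 <4,1,0>
#4 <5,1,0>
R:3↔4 J1 <5,2,0>
PS:2↔1 J2 <5,2,1>
#5 <6,2,1>
R:5↔2 J1 <6,3,1>
C:1↔5 J2 <6,3,2>
#6 <7,3,2>
P:1↔3 J1 <7,4,2>
#7 <8,4,2>
#8 <9,4,2>
PS:6↔4 J2 <9,4,3>
P:1↔7 J1 <9,5,3>
C:5↔8 J2 <9,5,4>
C:1↔8 J2 <9,5,5>
3×8 − 2×5 − 1×5 = 9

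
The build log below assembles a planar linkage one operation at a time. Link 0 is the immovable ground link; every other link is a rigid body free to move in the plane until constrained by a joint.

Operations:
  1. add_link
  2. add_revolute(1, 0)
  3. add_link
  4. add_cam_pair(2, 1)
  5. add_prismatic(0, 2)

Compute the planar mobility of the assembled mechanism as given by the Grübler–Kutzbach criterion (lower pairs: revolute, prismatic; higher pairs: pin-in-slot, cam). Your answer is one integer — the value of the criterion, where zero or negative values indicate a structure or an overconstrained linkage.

[1;0;0] (link 0 is ground)
L+ [2;0;0]
R(1,0)∈J1 [2;1;0]
L+ [3;1;0]
C(2,1)∈J2 [3;1;1]
P(0,2)∈J1 [3;2;1]
mobility = 6 − 4 − 1 = 1

M = 1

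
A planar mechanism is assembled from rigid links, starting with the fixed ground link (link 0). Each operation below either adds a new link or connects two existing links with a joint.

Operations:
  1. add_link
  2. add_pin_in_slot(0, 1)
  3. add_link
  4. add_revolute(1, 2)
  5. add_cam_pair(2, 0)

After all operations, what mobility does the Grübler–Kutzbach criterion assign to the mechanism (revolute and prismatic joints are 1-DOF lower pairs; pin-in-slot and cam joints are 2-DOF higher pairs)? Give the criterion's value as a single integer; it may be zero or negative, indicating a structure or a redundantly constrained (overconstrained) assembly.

L=1 J1=0 J2=0
add link → L=2 J1=0 J2=0
PS@0,1 dof=2 J2 → L=2 J1=0 J2=1
add link → L=3 J1=0 J2=1
R@1,2 dof=1 J1 → L=3 J1=1 J2=1
C@2,0 dof=2 J2 → L=3 J1=1 J2=2
M=3(L−1)−2J1−J2=3·2−2·1−2=2

M = 2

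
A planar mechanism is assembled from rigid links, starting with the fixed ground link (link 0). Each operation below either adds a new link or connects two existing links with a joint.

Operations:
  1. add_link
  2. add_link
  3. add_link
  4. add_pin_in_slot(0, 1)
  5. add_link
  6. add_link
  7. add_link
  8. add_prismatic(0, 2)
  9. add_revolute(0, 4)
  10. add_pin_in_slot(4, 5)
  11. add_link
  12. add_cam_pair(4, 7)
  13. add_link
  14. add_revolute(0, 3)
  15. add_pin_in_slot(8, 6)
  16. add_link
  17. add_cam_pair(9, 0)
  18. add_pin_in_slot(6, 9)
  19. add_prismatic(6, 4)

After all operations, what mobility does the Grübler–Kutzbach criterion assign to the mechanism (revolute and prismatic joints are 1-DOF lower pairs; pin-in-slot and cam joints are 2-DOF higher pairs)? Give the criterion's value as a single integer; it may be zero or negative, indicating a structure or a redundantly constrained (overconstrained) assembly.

link 0 = ground. State L|J1|J2 = 1|0|0
+link1  2|0|0
+link2  3|0|0
+link3  4|0|0
PS(0,1) f=2→J2  4|0|1
+link4  5|0|1
+link5  6|0|1
+link6  7|0|1
P(0,2) f=1→J1  7|1|1
R(0,4) f=1→J1  7|2|1
PS(4,5) f=2→J2  7|2|2
+link7  8|2|2
C(4,7) f=2→J2  8|2|3
+link8  9|2|3
R(0,3) f=1→J1  9|3|3
PS(8,6) f=2→J2  9|3|4
+link9  10|3|4
C(9,0) f=2→J2  10|3|5
PS(6,9) f=2→J2  10|3|6
P(6,4) f=1→J1  10|4|6
M = 3(10−1)−2·4−6 = 27−8−6 = 13

M = 13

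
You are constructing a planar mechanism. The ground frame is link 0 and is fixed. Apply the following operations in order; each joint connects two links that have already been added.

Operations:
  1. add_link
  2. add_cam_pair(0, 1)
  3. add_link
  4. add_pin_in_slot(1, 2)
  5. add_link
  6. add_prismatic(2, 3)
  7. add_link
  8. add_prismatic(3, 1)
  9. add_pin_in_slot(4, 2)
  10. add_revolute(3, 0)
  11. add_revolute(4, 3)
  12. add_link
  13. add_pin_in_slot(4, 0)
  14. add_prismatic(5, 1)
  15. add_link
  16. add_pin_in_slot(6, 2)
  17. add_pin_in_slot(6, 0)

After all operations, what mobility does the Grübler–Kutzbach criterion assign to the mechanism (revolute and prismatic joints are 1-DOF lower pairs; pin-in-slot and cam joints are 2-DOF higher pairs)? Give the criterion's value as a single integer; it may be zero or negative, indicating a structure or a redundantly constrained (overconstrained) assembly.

link 0 = ground. State L|J1|J2 = 1|0|0
+link1  2|0|0
C(0,1) f=2→J2  2|0|1
+link2  3|0|1
PS(1,2) f=2→J2  3|0|2
+link3  4|0|2
P(2,3) f=1→J1  4|1|2
+link4  5|1|2
P(3,1) f=1→J1  5|2|2
PS(4,2) f=2→J2  5|2|3
R(3,0) f=1→J1  5|3|3
R(4,3) f=1→J1  5|4|3
+link5  6|4|3
PS(4,0) f=2→J2  6|4|4
P(5,1) f=1→J1  6|5|4
+link6  7|5|4
PS(6,2) f=2→J2  7|5|5
PS(6,0) f=2→J2  7|5|6
M = 3(7−1)−2·5−6 = 18−10−6 = 2

M = 2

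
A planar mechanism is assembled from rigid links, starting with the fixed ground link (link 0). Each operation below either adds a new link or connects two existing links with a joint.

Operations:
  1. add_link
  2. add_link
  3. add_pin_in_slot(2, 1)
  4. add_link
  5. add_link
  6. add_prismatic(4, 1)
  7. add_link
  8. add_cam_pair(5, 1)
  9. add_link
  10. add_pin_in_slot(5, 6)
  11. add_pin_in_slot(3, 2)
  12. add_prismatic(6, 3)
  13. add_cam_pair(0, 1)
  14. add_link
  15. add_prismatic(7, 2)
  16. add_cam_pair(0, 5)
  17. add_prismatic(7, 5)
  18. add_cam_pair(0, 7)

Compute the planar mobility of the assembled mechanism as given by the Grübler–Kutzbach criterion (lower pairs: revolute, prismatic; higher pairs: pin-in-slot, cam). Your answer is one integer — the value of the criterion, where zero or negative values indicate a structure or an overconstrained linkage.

M = 6

ground; <1,0,0>
#1 <2,0,0>
#2 <3,0,0>
PS:2↔1 J2 <3,0,1>
#3 <4,0,1>
#4 <5,0,1>
P:4↔1 J1 <5,1,1>
#5 <6,1,1>
C:5↔1 J2 <6,1,2>
#6 <7,1,2>
PS:5↔6 J2 <7,1,3>
PS:3↔2 J2 <7,1,4>
P:6↔3 J1 <7,2,4>
C:0↔1 J2 <7,2,5>
#7 <8,2,5>
P:7↔2 J1 <8,3,5>
C:0↔5 J2 <8,3,6>
P:7↔5 J1 <8,4,6>
C:0↔7 J2 <8,4,7>
3×7 − 2×4 − 1×7 = 6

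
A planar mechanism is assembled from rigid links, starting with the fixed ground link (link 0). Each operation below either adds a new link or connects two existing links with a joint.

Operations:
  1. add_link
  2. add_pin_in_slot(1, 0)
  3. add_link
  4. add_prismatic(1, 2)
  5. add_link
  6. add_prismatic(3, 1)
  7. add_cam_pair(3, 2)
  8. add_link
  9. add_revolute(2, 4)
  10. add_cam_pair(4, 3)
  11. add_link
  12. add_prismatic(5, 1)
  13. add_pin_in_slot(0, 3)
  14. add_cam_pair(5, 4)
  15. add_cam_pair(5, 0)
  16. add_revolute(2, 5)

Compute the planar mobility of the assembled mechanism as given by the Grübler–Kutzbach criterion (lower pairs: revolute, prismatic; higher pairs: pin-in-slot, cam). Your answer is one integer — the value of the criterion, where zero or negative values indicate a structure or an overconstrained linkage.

M = -1

ground; <1,0,0>
#1 <2,0,0>
PS:1↔0 J2 <2,0,1>
#2 <3,0,1>
P:1↔2 J1 <3,1,1>
#3 <4,1,1>
P:3↔1 J1 <4,2,1>
C:3↔2 J2 <4,2,2>
#4 <5,2,2>
R:2↔4 J1 <5,3,2>
C:4↔3 J2 <5,3,3>
#5 <6,3,3>
P:5↔1 J1 <6,4,3>
PS:0↔3 J2 <6,4,4>
C:5↔4 J2 <6,4,5>
C:5↔0 J2 <6,4,6>
R:2↔5 J1 <6,5,6>
3×5 − 2×5 − 1×6 = -1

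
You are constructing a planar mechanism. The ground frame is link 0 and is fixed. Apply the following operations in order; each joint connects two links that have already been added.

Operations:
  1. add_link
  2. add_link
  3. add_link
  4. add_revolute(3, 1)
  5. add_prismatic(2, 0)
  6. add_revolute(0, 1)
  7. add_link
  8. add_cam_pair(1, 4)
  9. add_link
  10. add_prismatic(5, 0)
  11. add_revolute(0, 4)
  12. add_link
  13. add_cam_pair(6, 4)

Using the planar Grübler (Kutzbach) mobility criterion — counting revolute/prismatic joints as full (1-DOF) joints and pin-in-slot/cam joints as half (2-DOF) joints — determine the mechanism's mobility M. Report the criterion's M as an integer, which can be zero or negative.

L=1 J1=0 J2=0
add link → L=2 J1=0 J2=0
add link → L=3 J1=0 J2=0
add link → L=4 J1=0 J2=0
R@3,1 dof=1 J1 → L=4 J1=1 J2=0
P@2,0 dof=1 J1 → L=4 J1=2 J2=0
R@0,1 dof=1 J1 → L=4 J1=3 J2=0
add link → L=5 J1=3 J2=0
C@1,4 dof=2 J2 → L=5 J1=3 J2=1
add link → L=6 J1=3 J2=1
P@5,0 dof=1 J1 → L=6 J1=4 J2=1
R@0,4 dof=1 J1 → L=6 J1=5 J2=1
add link → L=7 J1=5 J2=1
C@6,4 dof=2 J2 → L=7 J1=5 J2=2
M=3(L−1)−2J1−J2=3·6−2·5−2=6

M = 6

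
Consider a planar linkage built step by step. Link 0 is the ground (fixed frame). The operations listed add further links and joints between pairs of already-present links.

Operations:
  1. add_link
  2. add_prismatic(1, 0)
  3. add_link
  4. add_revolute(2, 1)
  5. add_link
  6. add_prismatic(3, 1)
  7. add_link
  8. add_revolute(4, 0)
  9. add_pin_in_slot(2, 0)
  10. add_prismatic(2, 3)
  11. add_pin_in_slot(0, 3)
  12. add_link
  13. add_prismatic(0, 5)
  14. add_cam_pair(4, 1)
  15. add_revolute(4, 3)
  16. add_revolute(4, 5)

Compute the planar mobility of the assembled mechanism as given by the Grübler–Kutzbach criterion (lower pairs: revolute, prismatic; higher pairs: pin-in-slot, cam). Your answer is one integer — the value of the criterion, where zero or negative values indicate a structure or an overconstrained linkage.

link 0 = ground. State L|J1|J2 = 1|0|0
+link1  2|0|0
P(1,0) f=1→J1  2|1|0
+link2  3|1|0
R(2,1) f=1→J1  3|2|0
+link3  4|2|0
P(3,1) f=1→J1  4|3|0
+link4  5|3|0
R(4,0) f=1→J1  5|4|0
PS(2,0) f=2→J2  5|4|1
P(2,3) f=1→J1  5|5|1
PS(0,3) f=2→J2  5|5|2
+link5  6|5|2
P(0,5) f=1→J1  6|6|2
C(4,1) f=2→J2  6|6|3
R(4,3) f=1→J1  6|7|3
R(4,5) f=1→J1  6|8|3
M = 3(6−1)−2·8−3 = 15−16−3 = -4

M = -4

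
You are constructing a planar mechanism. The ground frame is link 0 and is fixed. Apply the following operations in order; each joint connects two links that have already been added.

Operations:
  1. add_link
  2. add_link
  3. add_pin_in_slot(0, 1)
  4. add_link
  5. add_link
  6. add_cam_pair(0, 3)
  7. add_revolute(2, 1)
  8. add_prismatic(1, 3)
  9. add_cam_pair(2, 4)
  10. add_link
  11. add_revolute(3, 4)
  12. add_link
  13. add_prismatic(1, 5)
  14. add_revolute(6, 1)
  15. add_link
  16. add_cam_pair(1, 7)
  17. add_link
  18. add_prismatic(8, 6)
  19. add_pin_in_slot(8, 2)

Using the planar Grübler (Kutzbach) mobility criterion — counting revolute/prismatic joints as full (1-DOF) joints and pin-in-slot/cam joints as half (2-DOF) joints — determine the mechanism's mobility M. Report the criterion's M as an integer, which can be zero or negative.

M = 7

[1;0;0] (link 0 is ground)
L+ [2;0;0]
L+ [3;0;0]
PS(0,1)∈J2 [3;0;1]
L+ [4;0;1]
L+ [5;0;1]
C(0,3)∈J2 [5;0;2]
R(2,1)∈J1 [5;1;2]
P(1,3)∈J1 [5;2;2]
C(2,4)∈J2 [5;2;3]
L+ [6;2;3]
R(3,4)∈J1 [6;3;3]
L+ [7;3;3]
P(1,5)∈J1 [7;4;3]
R(6,1)∈J1 [7;5;3]
L+ [8;5;3]
C(1,7)∈J2 [8;5;4]
L+ [9;5;4]
P(8,6)∈J1 [9;6;4]
PS(8,2)∈J2 [9;6;5]
mobility = 24 − 12 − 5 = 7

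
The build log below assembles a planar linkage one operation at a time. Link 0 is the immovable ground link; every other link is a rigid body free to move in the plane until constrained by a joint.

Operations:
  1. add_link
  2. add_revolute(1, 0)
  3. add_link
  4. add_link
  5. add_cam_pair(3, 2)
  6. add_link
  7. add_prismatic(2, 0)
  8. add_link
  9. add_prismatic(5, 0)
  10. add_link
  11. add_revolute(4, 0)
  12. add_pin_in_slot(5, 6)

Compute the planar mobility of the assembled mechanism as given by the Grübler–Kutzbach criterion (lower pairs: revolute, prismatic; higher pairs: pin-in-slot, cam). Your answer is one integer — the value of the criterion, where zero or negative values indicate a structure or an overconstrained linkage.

M = 8

[1;0;0] (link 0 is ground)
L+ [2;0;0]
R(1,0)∈J1 [2;1;0]
L+ [3;1;0]
L+ [4;1;0]
C(3,2)∈J2 [4;1;1]
L+ [5;1;1]
P(2,0)∈J1 [5;2;1]
L+ [6;2;1]
P(5,0)∈J1 [6;3;1]
L+ [7;3;1]
R(4,0)∈J1 [7;4;1]
PS(5,6)∈J2 [7;4;2]
mobility = 18 − 8 − 2 = 8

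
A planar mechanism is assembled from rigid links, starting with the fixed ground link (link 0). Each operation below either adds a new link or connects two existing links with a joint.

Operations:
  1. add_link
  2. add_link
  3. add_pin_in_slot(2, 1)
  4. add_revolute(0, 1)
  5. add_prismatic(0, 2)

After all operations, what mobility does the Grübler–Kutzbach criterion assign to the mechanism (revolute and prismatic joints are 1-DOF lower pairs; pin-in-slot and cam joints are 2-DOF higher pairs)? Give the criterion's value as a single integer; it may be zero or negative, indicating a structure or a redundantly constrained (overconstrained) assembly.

M = 1

link 0 = ground. State L|J1|J2 = 1|0|0
+link1  2|0|0
+link2  3|0|0
PS(2,1) f=2→J2  3|0|1
R(0,1) f=1→J1  3|1|1
P(0,2) f=1→J1  3|2|1
M = 3(3−1)−2·2−1 = 6−4−1 = 1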